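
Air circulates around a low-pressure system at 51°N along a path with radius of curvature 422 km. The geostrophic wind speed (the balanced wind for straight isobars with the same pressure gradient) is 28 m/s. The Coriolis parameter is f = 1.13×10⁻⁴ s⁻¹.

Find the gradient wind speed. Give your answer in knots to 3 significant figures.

Around a low, centrifugal force acts outward with Coriolis, so pressure-gradient force balances both:
(1/ρ)|∂P/∂n| = fV + V²/R  →  V² + fR·V − fR·V_g = 0
With fR = 1.13×10⁻⁴ × 422×10³ m = 47.7 m/s:
V = [−fR + √((fR)² + 4 fR V_g)]/2 = [−47.7 + √(47.7² + 4×47.7×28)]/2 = 19.8 m/s
Subgeostrophic (V < V_g = 28 m/s), as expected around a low.
Converting: 19.8 m/s × 1.944 = 38.5 knots

38.5 knots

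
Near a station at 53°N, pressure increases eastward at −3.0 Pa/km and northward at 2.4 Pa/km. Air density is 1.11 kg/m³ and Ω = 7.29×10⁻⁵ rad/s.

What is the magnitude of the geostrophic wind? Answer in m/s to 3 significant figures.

29.7 m/s

Coriolis parameter at 53°N:
f = 2Ω sin φ = 2 × 7.29×10⁻⁵ × sin 53° = 1.16×10⁻⁴ s⁻¹
Component geostrophic relations (x east, y north):
u_g = −(1/(fρ)) ∂P/∂y,  v_g = (1/(fρ)) ∂P/∂x
u_g = −(2.4×10⁻³)/(1.16×10⁻⁴ × 1.11) = −18.6 m/s;  v_g = (−3.0×10⁻³)/(1.16×10⁻⁴ × 1.11) = −23.2 m/s
|V_g| = √(u_g² + v_g²) = 29.7 m/s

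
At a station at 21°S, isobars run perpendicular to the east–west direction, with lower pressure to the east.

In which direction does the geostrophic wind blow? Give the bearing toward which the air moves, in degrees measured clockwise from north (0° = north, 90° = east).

The pressure-gradient force points toward the east (bearing 090°).
Geostrophic balance: in the Southern Hemisphere the Coriolis force deflects motion to the left, so the geostrophic wind blows 90° to the left of the pressure-gradient force (low pressure on the right).
Rotating 090° by 90° counterclockwise gives 000° — the wind blows toward the north.

000°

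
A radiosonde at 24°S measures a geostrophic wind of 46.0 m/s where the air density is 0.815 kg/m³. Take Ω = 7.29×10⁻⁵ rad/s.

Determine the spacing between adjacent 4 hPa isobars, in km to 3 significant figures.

Coriolis parameter at 24°S:
f = 2Ω sin φ = 2 × 7.29×10⁻⁵ × sin 24° = 5.93×10⁻⁵ s⁻¹
Geostrophic balance rearranged: |∂P/∂n| = f ρ V_g
|∂P/∂n| = 5.93×10⁻⁵ × 0.815 × 46.0 = 2.22×10⁻³ Pa/m
Isobar spacing: Δn = ΔP/|∂P/∂n| = 400 Pa / 2.22×10⁻³ Pa/m = 179918 m ≈ 180 km

180 km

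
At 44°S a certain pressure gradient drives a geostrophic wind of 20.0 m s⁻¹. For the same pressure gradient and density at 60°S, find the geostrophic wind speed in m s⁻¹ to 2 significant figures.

16 m s⁻¹

With the same pressure gradient and density, V_g ∝ 1/f ∝ 1/sin φ.
V₂ = V₁ · sin φ₁ / sin φ₂ = 20.0 × sin 44° / sin 60°
V₂ = 20.0 × 0.6947/0.8660 = 16 m s⁻¹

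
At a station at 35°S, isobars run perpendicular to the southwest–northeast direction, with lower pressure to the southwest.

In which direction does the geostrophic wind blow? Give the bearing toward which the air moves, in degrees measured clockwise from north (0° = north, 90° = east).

135°

The pressure-gradient force points toward the southwest (bearing 225°).
Geostrophic balance: in the Southern Hemisphere the Coriolis force deflects motion to the left, so the geostrophic wind blows 90° to the left of the pressure-gradient force (low pressure on the right).
Rotating 225° by 90° counterclockwise gives 135° — the wind blows toward the southeast.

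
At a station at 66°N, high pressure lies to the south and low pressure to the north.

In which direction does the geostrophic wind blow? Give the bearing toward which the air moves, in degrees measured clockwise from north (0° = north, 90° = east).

The pressure-gradient force points toward the north (bearing 000°).
Geostrophic balance: in the Northern Hemisphere the Coriolis force deflects motion to the right, so the geostrophic wind blows 90° to the right of the pressure-gradient force (low pressure on the left).
Rotating 000° by 90° clockwise gives 090° — the wind blows toward the east.

090°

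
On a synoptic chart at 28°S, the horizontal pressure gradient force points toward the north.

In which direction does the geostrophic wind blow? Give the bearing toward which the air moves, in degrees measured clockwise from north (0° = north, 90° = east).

The pressure-gradient force points toward the north (bearing 000°).
Geostrophic balance: in the Southern Hemisphere the Coriolis force deflects motion to the left, so the geostrophic wind blows 90° to the left of the pressure-gradient force (low pressure on the right).
Rotating 000° by 90° counterclockwise gives 270° — the wind blows toward the west.

270°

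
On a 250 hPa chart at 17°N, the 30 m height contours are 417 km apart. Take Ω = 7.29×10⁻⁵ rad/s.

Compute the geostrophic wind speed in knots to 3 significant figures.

Coriolis parameter at 17°N:
f = 2Ω sin φ = 2 × 7.29×10⁻⁵ × sin 17° = 4.26×10⁻⁵ s⁻¹
Height gradient: |∂Z/∂n| = 30 m / 417000 m = 7.19×10⁻⁵
On a pressure surface, geostrophic balance gives V_g = (g/f)|∂Z/∂n|:
V_g = 9.81 × 7.19×10⁻⁵ / 4.26×10⁻⁵ = 16.6 m/s
Converting: 16.6 m/s × 1.944 = 32.2 knots

32.2 knots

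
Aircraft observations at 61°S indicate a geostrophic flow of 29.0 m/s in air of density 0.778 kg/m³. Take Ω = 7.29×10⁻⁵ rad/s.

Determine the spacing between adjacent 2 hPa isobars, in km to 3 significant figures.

Coriolis parameter at 61°S:
f = 2Ω sin φ = 2 × 7.29×10⁻⁵ × sin 61° = 1.28×10⁻⁴ s⁻¹
Geostrophic balance rearranged: |∂P/∂n| = f ρ V_g
|∂P/∂n| = 1.28×10⁻⁴ × 0.778 × 29.0 = 2.88×10⁻³ Pa/m
Isobar spacing: Δn = ΔP/|∂P/∂n| = 200 Pa / 2.88×10⁻³ Pa/m = 69515 m ≈ 69.5 km

69.5 km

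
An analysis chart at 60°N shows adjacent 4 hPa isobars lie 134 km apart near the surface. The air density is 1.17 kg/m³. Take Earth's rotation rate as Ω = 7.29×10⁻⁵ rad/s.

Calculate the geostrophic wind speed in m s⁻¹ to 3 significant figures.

20.2 m s⁻¹

Coriolis parameter at 60°N:
f = 2Ω sin φ = 2 × 7.29×10⁻⁵ × sin 60° = 1.26×10⁻⁴ s⁻¹
Pressure gradient: |∂P/∂n| = 400 Pa / 134000 m = 2.99×10⁻³ Pa/m
Geostrophic balance (pressure-gradient force = Coriolis force):
V_g = (1/(fρ)) |∂P/∂n| = 2.99×10⁻³ / (1.26×10⁻⁴ × 1.17) = 20.2 m/s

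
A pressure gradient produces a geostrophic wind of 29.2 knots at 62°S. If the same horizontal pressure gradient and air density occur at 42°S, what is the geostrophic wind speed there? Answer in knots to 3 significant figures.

38.5 knots

With the same pressure gradient and density, V_g ∝ 1/f ∝ 1/sin φ.
V₂ = V₁ · sin φ₁ / sin φ₂ = 29.2 × sin 62° / sin 42°
V₂ = 29.2 × 0.8829/0.6691 = 38.5 knots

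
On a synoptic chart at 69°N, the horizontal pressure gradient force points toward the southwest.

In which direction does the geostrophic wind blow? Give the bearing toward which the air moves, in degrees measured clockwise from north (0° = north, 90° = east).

315°

The pressure-gradient force points toward the southwest (bearing 225°).
Geostrophic balance: in the Northern Hemisphere the Coriolis force deflects motion to the right, so the geostrophic wind blows 90° to the right of the pressure-gradient force (low pressure on the left).
Rotating 225° by 90° clockwise gives 315° — the wind blows toward the northwest.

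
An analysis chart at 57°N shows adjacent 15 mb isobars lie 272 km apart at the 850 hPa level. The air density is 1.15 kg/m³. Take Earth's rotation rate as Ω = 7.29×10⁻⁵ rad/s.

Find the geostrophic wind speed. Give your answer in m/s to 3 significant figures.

39.2 m/s

Coriolis parameter at 57°N:
f = 2Ω sin φ = 2 × 7.29×10⁻⁵ × sin 57° = 1.22×10⁻⁴ s⁻¹
Pressure gradient: |∂P/∂n| = 1500 Pa / 272000 m = 5.51×10⁻³ Pa/m
Geostrophic balance (pressure-gradient force = Coriolis force):
V_g = (1/(fρ)) |∂P/∂n| = 5.51×10⁻³ / (1.22×10⁻⁴ × 1.15) = 39.2 m/s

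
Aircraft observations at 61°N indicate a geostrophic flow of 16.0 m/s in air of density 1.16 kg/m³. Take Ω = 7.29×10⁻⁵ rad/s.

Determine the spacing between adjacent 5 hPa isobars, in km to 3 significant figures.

Coriolis parameter at 61°N:
f = 2Ω sin φ = 2 × 7.29×10⁻⁵ × sin 61° = 1.28×10⁻⁴ s⁻¹
Geostrophic balance rearranged: |∂P/∂n| = f ρ V_g
|∂P/∂n| = 1.28×10⁻⁴ × 1.16 × 16.0 = 2.37×10⁻³ Pa/m
Isobar spacing: Δn = ΔP/|∂P/∂n| = 500 Pa / 2.37×10⁻³ Pa/m = 211259 m ≈ 211 km

211 km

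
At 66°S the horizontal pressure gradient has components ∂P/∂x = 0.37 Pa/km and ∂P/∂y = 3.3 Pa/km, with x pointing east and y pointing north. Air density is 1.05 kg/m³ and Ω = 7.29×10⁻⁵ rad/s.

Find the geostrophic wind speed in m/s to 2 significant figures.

24 m/s

Coriolis parameter at 66°S:
f = 2Ω sin φ = 2 × 7.29×10⁻⁵ × sin 66° = 1.33×10⁻⁴ s⁻¹
In the Southern Hemisphere f is negative: f = −1.33×10⁻⁴ s⁻¹.
Component geostrophic relations (x east, y north):
u_g = −(1/(fρ)) ∂P/∂y,  v_g = (1/(fρ)) ∂P/∂x
u_g = −(3.3×10⁻³)/(−1.33×10⁻⁴ × 1.05) = 23.6 m/s;  v_g = (0.37×10⁻³)/(−1.33×10⁻⁴ × 1.05) = −2.65 m/s
|V_g| = √(u_g² + v_g²) = 23.7 m/s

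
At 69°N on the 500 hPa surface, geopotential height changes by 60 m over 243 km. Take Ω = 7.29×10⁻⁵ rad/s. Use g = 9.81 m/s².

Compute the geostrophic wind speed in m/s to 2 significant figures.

18 m/s

Coriolis parameter at 69°N:
f = 2Ω sin φ = 2 × 7.29×10⁻⁵ × sin 69° = 1.36×10⁻⁴ s⁻¹
Height gradient: |∂Z/∂n| = 60 m / 243000 m = 2.47×10⁻⁴
On a pressure surface, geostrophic balance gives V_g = (g/f)|∂Z/∂n|:
V_g = 9.81 × 2.47×10⁻⁴ / 1.36×10⁻⁴ = 17.8 m/s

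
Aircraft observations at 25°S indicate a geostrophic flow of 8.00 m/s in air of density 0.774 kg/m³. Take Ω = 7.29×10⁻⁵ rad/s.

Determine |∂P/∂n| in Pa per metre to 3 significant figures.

3.82×10⁻⁴ Pa/m

Coriolis parameter at 25°S:
f = 2Ω sin φ = 2 × 7.29×10⁻⁵ × sin 25° = 6.16×10⁻⁵ s⁻¹
Geostrophic balance rearranged: |∂P/∂n| = f ρ V_g
|∂P/∂n| = 6.16×10⁻⁵ × 0.774 × 8.00 = 3.82×10⁻⁴ Pa/m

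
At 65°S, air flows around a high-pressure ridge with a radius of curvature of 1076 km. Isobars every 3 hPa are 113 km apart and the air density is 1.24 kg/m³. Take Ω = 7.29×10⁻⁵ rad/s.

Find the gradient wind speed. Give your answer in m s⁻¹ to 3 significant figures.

Coriolis parameter at 65°S:
f = 2Ω sin φ = 2 × 7.29×10⁻⁵ × sin 65° = 1.32×10⁻⁴ s⁻¹
Pressure gradient: |∂P/∂n| = 300 Pa / 113000 m = 2.65×10⁻³ Pa/m
Geostrophic speed: V_g = |∂P/∂n|/(fρ) = 2.65×10⁻³/(1.32×10⁻⁴ × 1.24) = 16.2 m/s
Around a high, pressure-gradient force acts outward with centrifugal, so Coriolis balances both:
fV = (1/ρ)|∂P/∂n| + V²/R  →  V² − fR·V + fR·V_g = 0
With fR = 1.32×10⁻⁴ × 1076×10³ m = 142 m/s:
V = [fR − √((fR)² − 4 fR V_g)]/2 = [142 − √(142² − 4×142×16.2)]/2 = 18.6 m/s
Supergeostrophic (V > V_g = 16.2 m/s), as expected around a high.

18.6 m s⁻¹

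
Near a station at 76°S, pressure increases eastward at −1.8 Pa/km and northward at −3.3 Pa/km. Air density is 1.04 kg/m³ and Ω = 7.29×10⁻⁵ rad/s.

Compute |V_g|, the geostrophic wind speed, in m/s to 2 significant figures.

26 m/s

Coriolis parameter at 76°S:
f = 2Ω sin φ = 2 × 7.29×10⁻⁵ × sin 76° = 1.41×10⁻⁴ s⁻¹
In the Southern Hemisphere f is negative: f = −1.41×10⁻⁴ s⁻¹.
Component geostrophic relations (x east, y north):
u_g = −(1/(fρ)) ∂P/∂y,  v_g = (1/(fρ)) ∂P/∂x
u_g = −(−3.3×10⁻³)/(−1.41×10⁻⁴ × 1.04) = −22.4 m/s;  v_g = (−1.8×10⁻³)/(−1.41×10⁻⁴ × 1.04) = 12.2 m/s
|V_g| = √(u_g² + v_g²) = 25.5 m/s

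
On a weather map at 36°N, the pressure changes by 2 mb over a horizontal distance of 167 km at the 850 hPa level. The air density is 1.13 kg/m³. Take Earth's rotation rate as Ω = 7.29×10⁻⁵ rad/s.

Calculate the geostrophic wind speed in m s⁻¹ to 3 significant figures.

12.4 m s⁻¹

Coriolis parameter at 36°N:
f = 2Ω sin φ = 2 × 7.29×10⁻⁵ × sin 36° = 8.57×10⁻⁵ s⁻¹
Pressure gradient: |∂P/∂n| = 200 Pa / 167000 m = 1.20×10⁻³ Pa/m
Geostrophic balance (pressure-gradient force = Coriolis force):
V_g = (1/(fρ)) |∂P/∂n| = 1.20×10⁻³ / (8.57×10⁻⁵ × 1.13) = 12.4 m/s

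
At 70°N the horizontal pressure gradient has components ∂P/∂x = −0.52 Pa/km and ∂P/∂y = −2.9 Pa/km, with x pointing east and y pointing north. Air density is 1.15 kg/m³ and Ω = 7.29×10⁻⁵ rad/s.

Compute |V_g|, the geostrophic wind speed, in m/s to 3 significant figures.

Coriolis parameter at 70°N:
f = 2Ω sin φ = 2 × 7.29×10⁻⁵ × sin 70° = 1.37×10⁻⁴ s⁻¹
Component geostrophic relations (x east, y north):
u_g = −(1/(fρ)) ∂P/∂y,  v_g = (1/(fρ)) ∂P/∂x
u_g = −(−2.9×10⁻³)/(1.37×10⁻⁴ × 1.15) = 18.4 m/s;  v_g = (−0.52×10⁻³)/(1.37×10⁻⁴ × 1.15) = −3.30 m/s
|V_g| = √(u_g² + v_g²) = 18.7 m/s

18.7 m/s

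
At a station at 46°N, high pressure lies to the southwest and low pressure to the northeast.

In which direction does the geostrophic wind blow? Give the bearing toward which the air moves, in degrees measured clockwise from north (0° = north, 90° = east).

The pressure-gradient force points toward the northeast (bearing 045°).
Geostrophic balance: in the Northern Hemisphere the Coriolis force deflects motion to the right, so the geostrophic wind blows 90° to the right of the pressure-gradient force (low pressure on the left).
Rotating 045° by 90° clockwise gives 135° — the wind blows toward the southeast.

135°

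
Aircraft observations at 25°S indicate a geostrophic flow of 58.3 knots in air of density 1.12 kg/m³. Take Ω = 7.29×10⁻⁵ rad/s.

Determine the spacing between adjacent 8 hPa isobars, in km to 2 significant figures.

Coriolis parameter at 25°S:
f = 2Ω sin φ = 2 × 7.29×10⁻⁵ × sin 25° = 6.16×10⁻⁵ s⁻¹
Wind speed in SI: 58.3 knots = 30.0 m/s
Geostrophic balance rearranged: |∂P/∂n| = f ρ V_g
|∂P/∂n| = 6.16×10⁻⁵ × 1.12 × 30.0 = 2.07×10⁻³ Pa/m
Isobar spacing: Δn = ΔP/|∂P/∂n| = 800 Pa / 2.07×10⁻³ Pa/m = 386509 m ≈ 390 km

390 km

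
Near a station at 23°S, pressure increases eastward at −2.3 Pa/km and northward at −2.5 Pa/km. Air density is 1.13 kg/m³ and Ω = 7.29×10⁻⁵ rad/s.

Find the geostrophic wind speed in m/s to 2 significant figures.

53 m/s

Coriolis parameter at 23°S:
f = 2Ω sin φ = 2 × 7.29×10⁻⁵ × sin 23° = 5.70×10⁻⁵ s⁻¹
In the Southern Hemisphere f is negative: f = −5.70×10⁻⁵ s⁻¹.
Component geostrophic relations (x east, y north):
u_g = −(1/(fρ)) ∂P/∂y,  v_g = (1/(fρ)) ∂P/∂x
u_g = −(−2.5×10⁻³)/(−5.70×10⁻⁵ × 1.13) = −38.8 m/s;  v_g = (−2.3×10⁻³)/(−5.70×10⁻⁵ × 1.13) = 35.7 m/s
|V_g| = √(u_g² + v_g²) = 52.8 m/s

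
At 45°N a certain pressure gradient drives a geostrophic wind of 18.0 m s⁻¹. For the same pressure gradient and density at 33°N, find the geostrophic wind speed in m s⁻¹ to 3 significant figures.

With the same pressure gradient and density, V_g ∝ 1/f ∝ 1/sin φ.
V₂ = V₁ · sin φ₁ / sin φ₂ = 18.0 × sin 45° / sin 33°
V₂ = 18.0 × 0.7071/0.5446 = 23.4 m s⁻¹

23.4 m s⁻¹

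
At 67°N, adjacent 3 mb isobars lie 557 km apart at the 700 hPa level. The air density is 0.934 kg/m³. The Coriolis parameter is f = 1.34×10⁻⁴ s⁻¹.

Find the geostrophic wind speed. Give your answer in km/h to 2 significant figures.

15 km/h

Pressure gradient: |∂P/∂n| = 300 Pa / 557000 m = 5.39×10⁻⁴ Pa/m
Geostrophic balance (pressure-gradient force = Coriolis force):
V_g = (1/(fρ)) |∂P/∂n| = 5.39×10⁻⁴ / (1.34×10⁻⁴ × 0.934) = 4.30 m/s
Converting: 4.30 m/s × 3.6 = 15 km/h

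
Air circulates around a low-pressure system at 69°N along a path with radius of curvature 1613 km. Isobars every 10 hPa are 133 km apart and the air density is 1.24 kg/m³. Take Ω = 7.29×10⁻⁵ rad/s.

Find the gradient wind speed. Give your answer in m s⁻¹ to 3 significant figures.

38.0 m s⁻¹

Coriolis parameter at 69°N:
f = 2Ω sin φ = 2 × 7.29×10⁻⁵ × sin 69° = 1.36×10⁻⁴ s⁻¹
Pressure gradient: |∂P/∂n| = 1000 Pa / 133000 m = 7.52×10⁻³ Pa/m
Geostrophic speed: V_g = |∂P/∂n|/(fρ) = 7.52×10⁻³/(1.36×10⁻⁴ × 1.24) = 44.5 m/s
Around a low, centrifugal force acts outward with Coriolis, so pressure-gradient force balances both:
(1/ρ)|∂P/∂n| = fV + V²/R  →  V² + fR·V − fR·V_g = 0
With fR = 1.36×10⁻⁴ × 1613×10³ m = 220 m/s:
V = [−fR + √((fR)² + 4 fR V_g)]/2 = [−220 + √(220² + 4×220×44.5)]/2 = 38 m/s
Subgeostrophic (V < V_g = 44.5 m/s), as expected around a low.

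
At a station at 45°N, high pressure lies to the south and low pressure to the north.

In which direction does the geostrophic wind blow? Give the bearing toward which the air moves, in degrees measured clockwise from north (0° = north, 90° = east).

The pressure-gradient force points toward the north (bearing 000°).
Geostrophic balance: in the Northern Hemisphere the Coriolis force deflects motion to the right, so the geostrophic wind blows 90° to the right of the pressure-gradient force (low pressure on the left).
Rotating 000° by 90° clockwise gives 090° — the wind blows toward the east.

090°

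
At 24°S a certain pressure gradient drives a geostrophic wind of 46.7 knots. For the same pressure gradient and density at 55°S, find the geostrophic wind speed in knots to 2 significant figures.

With the same pressure gradient and density, V_g ∝ 1/f ∝ 1/sin φ.
V₂ = V₁ · sin φ₁ / sin φ₂ = 46.7 × sin 24° / sin 55°
V₂ = 46.7 × 0.4067/0.8192 = 23 knots

23 knots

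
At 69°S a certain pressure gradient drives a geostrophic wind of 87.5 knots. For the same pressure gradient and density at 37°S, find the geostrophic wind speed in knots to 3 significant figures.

With the same pressure gradient and density, V_g ∝ 1/f ∝ 1/sin φ.
V₂ = V₁ · sin φ₁ / sin φ₂ = 87.5 × sin 69° / sin 37°
V₂ = 87.5 × 0.9336/0.6018 = 136 knots

136 knots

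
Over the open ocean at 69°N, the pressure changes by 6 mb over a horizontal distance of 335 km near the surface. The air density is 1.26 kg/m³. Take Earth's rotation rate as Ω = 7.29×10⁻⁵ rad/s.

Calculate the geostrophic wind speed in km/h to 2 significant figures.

Coriolis parameter at 69°N:
f = 2Ω sin φ = 2 × 7.29×10⁻⁵ × sin 69° = 1.36×10⁻⁴ s⁻¹
Pressure gradient: |∂P/∂n| = 600 Pa / 335000 m = 1.79×10⁻³ Pa/m
Geostrophic balance (pressure-gradient force = Coriolis force):
V_g = (1/(fρ)) |∂P/∂n| = 1.79×10⁻³ / (1.36×10⁻⁴ × 1.26) = 10.4 m/s
Converting: 10.4 m/s × 3.6 = 38 km/h

38 km/h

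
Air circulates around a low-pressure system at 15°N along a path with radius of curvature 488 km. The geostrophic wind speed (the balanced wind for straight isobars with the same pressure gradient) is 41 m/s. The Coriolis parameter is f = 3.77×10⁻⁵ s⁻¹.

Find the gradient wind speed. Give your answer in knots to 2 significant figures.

Around a low, centrifugal force acts outward with Coriolis, so pressure-gradient force balances both:
(1/ρ)|∂P/∂n| = fV + V²/R  →  V² + fR·V − fR·V_g = 0
With fR = 3.77×10⁻⁵ × 488×10³ m = 18.4 m/s:
V = [−fR + √((fR)² + 4 fR V_g)]/2 = [−18.4 + √(18.4² + 4×18.4×41)]/2 = 19.8 m/s
Subgeostrophic (V < V_g = 41 m/s), as expected around a low.
Converting: 19.8 m/s × 1.944 = 38 knots

38 knots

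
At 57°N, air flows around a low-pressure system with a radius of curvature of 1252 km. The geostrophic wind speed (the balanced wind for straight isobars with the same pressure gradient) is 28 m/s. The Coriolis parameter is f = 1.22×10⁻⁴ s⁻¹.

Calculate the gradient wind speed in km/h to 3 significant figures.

87.0 km/h

Around a low, centrifugal force acts outward with Coriolis, so pressure-gradient force balances both:
(1/ρ)|∂P/∂n| = fV + V²/R  →  V² + fR·V − fR·V_g = 0
With fR = 1.22×10⁻⁴ × 1252×10³ m = 153 m/s:
V = [−fR + √((fR)² + 4 fR V_g)]/2 = [−153 + √(153² + 4×153×28)]/2 = 24.2 m/s
Subgeostrophic (V < V_g = 28 m/s), as expected around a low.
Converting: 24.2 m/s × 3.6 = 87.0 km/h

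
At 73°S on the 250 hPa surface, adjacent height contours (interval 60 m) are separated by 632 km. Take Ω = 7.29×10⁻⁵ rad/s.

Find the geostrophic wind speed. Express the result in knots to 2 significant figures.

Coriolis parameter at 73°S:
f = 2Ω sin φ = 2 × 7.29×10⁻⁵ × sin 73° = 1.39×10⁻⁴ s⁻¹
Height gradient: |∂Z/∂n| = 60 m / 632000 m = 9.49×10⁻⁵
On a pressure surface, geostrophic balance gives V_g = (g/f)|∂Z/∂n|:
V_g = 9.81 × 9.49×10⁻⁵ / 1.39×10⁻⁴ = 6.68 m/s
Converting: 6.68 m/s × 1.944 = 13 knots

13 knots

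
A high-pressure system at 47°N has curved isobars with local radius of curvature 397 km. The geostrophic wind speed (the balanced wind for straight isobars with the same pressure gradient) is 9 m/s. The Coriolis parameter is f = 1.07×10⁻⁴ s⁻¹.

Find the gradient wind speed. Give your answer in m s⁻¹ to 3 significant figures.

12.9 m s⁻¹

Around a high, pressure-gradient force acts outward with centrifugal, so Coriolis balances both:
fV = (1/ρ)|∂P/∂n| + V²/R  →  V² − fR·V + fR·V_g = 0
With fR = 1.07×10⁻⁴ × 397×10³ m = 42.5 m/s:
V = [fR − √((fR)² − 4 fR V_g)]/2 = [42.5 − √(42.5² − 4×42.5×9)]/2 = 12.9 m/s
Supergeostrophic (V > V_g = 9 m/s), as expected around a high.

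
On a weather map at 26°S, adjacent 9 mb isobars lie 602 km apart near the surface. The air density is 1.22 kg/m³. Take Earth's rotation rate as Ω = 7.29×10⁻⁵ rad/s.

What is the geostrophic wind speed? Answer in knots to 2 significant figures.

Coriolis parameter at 26°S:
f = 2Ω sin φ = 2 × 7.29×10⁻⁵ × sin 26° = 6.39×10⁻⁵ s⁻¹
Pressure gradient: |∂P/∂n| = 900 Pa / 602000 m = 1.50×10⁻³ Pa/m
Geostrophic balance (pressure-gradient force = Coriolis force):
V_g = (1/(fρ)) |∂P/∂n| = 1.50×10⁻³ / (6.39×10⁻⁵ × 1.22) = 19.2 m/s
Converting: 19.2 m/s × 1.944 = 37 knots

37 knots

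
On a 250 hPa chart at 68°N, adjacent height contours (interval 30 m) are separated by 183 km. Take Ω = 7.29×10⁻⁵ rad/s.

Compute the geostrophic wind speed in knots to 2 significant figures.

Coriolis parameter at 68°N:
f = 2Ω sin φ = 2 × 7.29×10⁻⁵ × sin 68° = 1.35×10⁻⁴ s⁻¹
Height gradient: |∂Z/∂n| = 30 m / 183000 m = 1.64×10⁻⁴
On a pressure surface, geostrophic balance gives V_g = (g/f)|∂Z/∂n|:
V_g = 9.81 × 1.64×10⁻⁴ / 1.35×10⁻⁴ = 11.9 m/s
Converting: 11.9 m/s × 1.944 = 23 knots

23 knots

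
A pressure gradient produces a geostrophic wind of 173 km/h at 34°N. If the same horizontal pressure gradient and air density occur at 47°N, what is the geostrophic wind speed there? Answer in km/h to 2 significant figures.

130 km/h

With the same pressure gradient and density, V_g ∝ 1/f ∝ 1/sin φ.
V₂ = V₁ · sin φ₁ / sin φ₂ = 173 × sin 34° / sin 47°
V₂ = 173 × 0.5592/0.7314 = 130 km/h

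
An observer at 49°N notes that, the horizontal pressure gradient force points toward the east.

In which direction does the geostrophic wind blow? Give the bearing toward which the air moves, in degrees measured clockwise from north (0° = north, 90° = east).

180°

The pressure-gradient force points toward the east (bearing 090°).
Geostrophic balance: in the Northern Hemisphere the Coriolis force deflects motion to the right, so the geostrophic wind blows 90° to the right of the pressure-gradient force (low pressure on the left).
Rotating 090° by 90° clockwise gives 180° — the wind blows toward the south.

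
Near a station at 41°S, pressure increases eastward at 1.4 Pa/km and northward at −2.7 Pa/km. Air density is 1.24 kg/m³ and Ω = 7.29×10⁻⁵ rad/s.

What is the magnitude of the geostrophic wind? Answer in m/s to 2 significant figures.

26 m/s

Coriolis parameter at 41°S:
f = 2Ω sin φ = 2 × 7.29×10⁻⁵ × sin 41° = 9.57×10⁻⁵ s⁻¹
In the Southern Hemisphere f is negative: f = −9.57×10⁻⁵ s⁻¹.
Component geostrophic relations (x east, y north):
u_g = −(1/(fρ)) ∂P/∂y,  v_g = (1/(fρ)) ∂P/∂x
u_g = −(−2.7×10⁻³)/(−9.57×10⁻⁵ × 1.24) = −22.8 m/s;  v_g = (1.4×10⁻³)/(−9.57×10⁻⁵ × 1.24) = −11.8 m/s
|V_g| = √(u_g² + v_g²) = 25.6 m/s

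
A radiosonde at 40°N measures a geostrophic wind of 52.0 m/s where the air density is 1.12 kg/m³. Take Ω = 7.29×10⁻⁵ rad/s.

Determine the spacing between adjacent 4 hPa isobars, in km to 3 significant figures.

73.3 km

Coriolis parameter at 40°N:
f = 2Ω sin φ = 2 × 7.29×10⁻⁵ × sin 40° = 9.37×10⁻⁵ s⁻¹
Geostrophic balance rearranged: |∂P/∂n| = f ρ V_g
|∂P/∂n| = 9.37×10⁻⁵ × 1.12 × 52.0 = 5.46×10⁻³ Pa/m
Isobar spacing: Δn = ΔP/|∂P/∂n| = 400 Pa / 5.46×10⁻³ Pa/m = 73285 m ≈ 73.3 km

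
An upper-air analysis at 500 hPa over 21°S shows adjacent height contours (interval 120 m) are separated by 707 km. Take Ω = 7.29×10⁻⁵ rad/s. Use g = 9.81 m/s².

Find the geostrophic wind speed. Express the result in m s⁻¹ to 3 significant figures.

31.9 m s⁻¹

Coriolis parameter at 21°S:
f = 2Ω sin φ = 2 × 7.29×10⁻⁵ × sin 21° = 5.23×10⁻⁵ s⁻¹
Height gradient: |∂Z/∂n| = 120 m / 707000 m = 1.70×10⁻⁴
On a pressure surface, geostrophic balance gives V_g = (g/f)|∂Z/∂n|:
V_g = 9.81 × 1.70×10⁻⁴ / 5.23×10⁻⁵ = 31.9 m/s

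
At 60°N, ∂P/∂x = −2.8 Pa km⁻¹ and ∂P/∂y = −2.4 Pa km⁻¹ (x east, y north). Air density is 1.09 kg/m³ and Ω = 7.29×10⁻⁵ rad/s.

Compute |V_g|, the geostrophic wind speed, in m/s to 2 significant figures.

27 m/s

Coriolis parameter at 60°N:
f = 2Ω sin φ = 2 × 7.29×10⁻⁵ × sin 60° = 1.26×10⁻⁴ s⁻¹
Component geostrophic relations (x east, y north):
u_g = −(1/(fρ)) ∂P/∂y,  v_g = (1/(fρ)) ∂P/∂x
u_g = −(−2.4×10⁻³)/(1.26×10⁻⁴ × 1.09) = 17.4 m/s;  v_g = (−2.8×10⁻³)/(1.26×10⁻⁴ × 1.09) = −20.3 m/s
|V_g| = √(u_g² + v_g²) = 26.8 m/s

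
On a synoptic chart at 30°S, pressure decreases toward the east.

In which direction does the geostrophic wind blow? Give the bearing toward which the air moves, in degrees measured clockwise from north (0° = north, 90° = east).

The pressure-gradient force points toward the east (bearing 090°).
Geostrophic balance: in the Southern Hemisphere the Coriolis force deflects motion to the left, so the geostrophic wind blows 90° to the left of the pressure-gradient force (low pressure on the right).
Rotating 090° by 90° counterclockwise gives 000° — the wind blows toward the north.

000°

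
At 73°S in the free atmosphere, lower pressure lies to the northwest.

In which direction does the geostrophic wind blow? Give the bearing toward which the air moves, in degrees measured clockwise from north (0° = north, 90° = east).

225°

The pressure-gradient force points toward the northwest (bearing 315°).
Geostrophic balance: in the Southern Hemisphere the Coriolis force deflects motion to the left, so the geostrophic wind blows 90° to the left of the pressure-gradient force (low pressure on the right).
Rotating 315° by 90° counterclockwise gives 225° — the wind blows toward the southwest.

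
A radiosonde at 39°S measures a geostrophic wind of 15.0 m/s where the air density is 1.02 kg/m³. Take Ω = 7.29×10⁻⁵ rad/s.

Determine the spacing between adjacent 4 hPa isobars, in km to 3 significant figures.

285 km

Coriolis parameter at 39°S:
f = 2Ω sin φ = 2 × 7.29×10⁻⁵ × sin 39° = 9.18×10⁻⁵ s⁻¹
Geostrophic balance rearranged: |∂P/∂n| = f ρ V_g
|∂P/∂n| = 9.18×10⁻⁵ × 1.02 × 15.0 = 1.40×10⁻³ Pa/m
Isobar spacing: Δn = ΔP/|∂P/∂n| = 400 Pa / 1.40×10⁻³ Pa/m = 284931 m ≈ 285 km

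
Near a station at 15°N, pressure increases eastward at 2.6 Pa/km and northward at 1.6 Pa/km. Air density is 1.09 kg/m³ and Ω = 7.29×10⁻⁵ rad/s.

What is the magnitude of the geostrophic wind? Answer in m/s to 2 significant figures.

74 m/s

Coriolis parameter at 15°N:
f = 2Ω sin φ = 2 × 7.29×10⁻⁵ × sin 15° = 3.77×10⁻⁵ s⁻¹
Component geostrophic relations (x east, y north):
u_g = −(1/(fρ)) ∂P/∂y,  v_g = (1/(fρ)) ∂P/∂x
u_g = −(1.6×10⁻³)/(3.77×10⁻⁵ × 1.09) = −38.9 m/s;  v_g = (2.6×10⁻³)/(3.77×10⁻⁵ × 1.09) = 63.2 m/s
|V_g| = √(u_g² + v_g²) = 74.2 m/s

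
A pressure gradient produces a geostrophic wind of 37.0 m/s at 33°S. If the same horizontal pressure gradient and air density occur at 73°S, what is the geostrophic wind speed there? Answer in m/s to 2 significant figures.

With the same pressure gradient and density, V_g ∝ 1/f ∝ 1/sin φ.
V₂ = V₁ · sin φ₁ / sin φ₂ = 37.0 × sin 33° / sin 73°
V₂ = 37.0 × 0.5446/0.9563 = 21 m/s

21 m/s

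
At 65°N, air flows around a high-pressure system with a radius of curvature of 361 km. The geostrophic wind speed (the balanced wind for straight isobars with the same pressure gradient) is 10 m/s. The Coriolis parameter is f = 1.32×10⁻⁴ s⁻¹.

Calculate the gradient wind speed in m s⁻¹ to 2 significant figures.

Around a high, pressure-gradient force acts outward with centrifugal, so Coriolis balances both:
fV = (1/ρ)|∂P/∂n| + V²/R  →  V² − fR·V + fR·V_g = 0
With fR = 1.32×10⁻⁴ × 361×10³ m = 47.7 m/s:
V = [fR − √((fR)² − 4 fR V_g)]/2 = [47.7 − √(47.7² − 4×47.7×10)]/2 = 14.3 m/s
Supergeostrophic (V > V_g = 10 m/s), as expected around a high.

14 m s⁻¹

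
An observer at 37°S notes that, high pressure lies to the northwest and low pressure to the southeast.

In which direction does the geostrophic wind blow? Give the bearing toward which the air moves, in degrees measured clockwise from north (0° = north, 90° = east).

045°

The pressure-gradient force points toward the southeast (bearing 135°).
Geostrophic balance: in the Southern Hemisphere the Coriolis force deflects motion to the left, so the geostrophic wind blows 90° to the left of the pressure-gradient force (low pressure on the right).
Rotating 135° by 90° counterclockwise gives 045° — the wind blows toward the northeast.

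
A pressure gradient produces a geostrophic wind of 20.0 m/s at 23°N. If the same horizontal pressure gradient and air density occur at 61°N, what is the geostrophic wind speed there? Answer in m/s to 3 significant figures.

With the same pressure gradient and density, V_g ∝ 1/f ∝ 1/sin φ.
V₂ = V₁ · sin φ₁ / sin φ₂ = 20.0 × sin 23° / sin 61°
V₂ = 20.0 × 0.3907/0.8746 = 8.93 m/s

8.93 m/s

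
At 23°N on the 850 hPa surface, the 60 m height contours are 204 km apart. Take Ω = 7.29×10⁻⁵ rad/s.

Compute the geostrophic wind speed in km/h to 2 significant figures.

180 km/h

Coriolis parameter at 23°N:
f = 2Ω sin φ = 2 × 7.29×10⁻⁵ × sin 23° = 5.70×10⁻⁵ s⁻¹
Height gradient: |∂Z/∂n| = 60 m / 204000 m = 2.94×10⁻⁴
On a pressure surface, geostrophic balance gives V_g = (g/f)|∂Z/∂n|:
V_g = 9.81 × 2.94×10⁻⁴ / 5.70×10⁻⁵ = 50.6 m/s
Converting: 50.6 m/s × 3.6 = 180 km/h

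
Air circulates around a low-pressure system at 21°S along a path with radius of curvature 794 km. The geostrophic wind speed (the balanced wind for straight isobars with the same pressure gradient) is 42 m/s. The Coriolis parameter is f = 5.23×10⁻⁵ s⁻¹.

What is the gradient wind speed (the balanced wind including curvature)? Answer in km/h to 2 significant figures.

Around a low, centrifugal force acts outward with Coriolis, so pressure-gradient force balances both:
(1/ρ)|∂P/∂n| = fV + V²/R  →  V² + fR·V − fR·V_g = 0
With fR = 5.23×10⁻⁵ × 794×10³ m = 41.5 m/s:
V = [−fR + √((fR)² + 4 fR V_g)]/2 = [−41.5 + √(41.5² + 4×41.5×42)]/2 = 25.9 m/s
Subgeostrophic (V < V_g = 42 m/s), as expected around a low.
Converting: 25.9 m/s × 3.6 = 93 km/h

93 km/h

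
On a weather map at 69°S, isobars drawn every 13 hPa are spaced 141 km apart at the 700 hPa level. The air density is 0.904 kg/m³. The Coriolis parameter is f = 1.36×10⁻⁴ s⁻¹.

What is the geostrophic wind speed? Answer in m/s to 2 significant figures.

Pressure gradient: |∂P/∂n| = 1300 Pa / 141000 m = 9.22×10⁻³ Pa/m
Geostrophic balance (pressure-gradient force = Coriolis force):
V_g = (1/(fρ)) |∂P/∂n| = 9.22×10⁻³ / (1.36×10⁻⁴ × 0.904) = 75.0 m/s

75 m/s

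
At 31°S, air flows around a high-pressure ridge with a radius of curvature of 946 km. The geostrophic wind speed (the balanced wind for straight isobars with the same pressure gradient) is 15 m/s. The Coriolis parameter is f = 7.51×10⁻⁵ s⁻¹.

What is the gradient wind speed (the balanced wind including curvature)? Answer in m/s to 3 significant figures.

Around a high, pressure-gradient force acts outward with centrifugal, so Coriolis balances both:
fV = (1/ρ)|∂P/∂n| + V²/R  →  V² − fR·V + fR·V_g = 0
With fR = 7.51×10⁻⁵ × 946×10³ m = 71.0 m/s:
V = [fR − √((fR)² − 4 fR V_g)]/2 = [71.0 − √(71.0² − 4×71.0×15)]/2 = 21.5 m/s
Supergeostrophic (V > V_g = 15 m/s), as expected around a high.

21.5 m/s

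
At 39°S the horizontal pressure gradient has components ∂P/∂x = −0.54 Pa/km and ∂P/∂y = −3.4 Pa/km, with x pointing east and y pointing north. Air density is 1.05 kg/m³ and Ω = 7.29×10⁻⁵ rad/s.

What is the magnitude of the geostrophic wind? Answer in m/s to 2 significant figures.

36 m/s

Coriolis parameter at 39°S:
f = 2Ω sin φ = 2 × 7.29×10⁻⁵ × sin 39° = 9.18×10⁻⁵ s⁻¹
In the Southern Hemisphere f is negative: f = −9.18×10⁻⁵ s⁻¹.
Component geostrophic relations (x east, y north):
u_g = −(1/(fρ)) ∂P/∂y,  v_g = (1/(fρ)) ∂P/∂x
u_g = −(−3.4×10⁻³)/(−9.18×10⁻⁵ × 1.05) = −35.3 m/s;  v_g = (−0.54×10⁻³)/(−9.18×10⁻⁵ × 1.05) = 5.60 m/s
|V_g| = √(u_g² + v_g²) = 35.7 m/s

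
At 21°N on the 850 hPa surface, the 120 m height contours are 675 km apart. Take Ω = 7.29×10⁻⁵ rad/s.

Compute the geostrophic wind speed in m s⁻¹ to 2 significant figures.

Coriolis parameter at 21°N:
f = 2Ω sin φ = 2 × 7.29×10⁻⁵ × sin 21° = 5.23×10⁻⁵ s⁻¹
Height gradient: |∂Z/∂n| = 120 m / 675000 m = 1.78×10⁻⁴
On a pressure surface, geostrophic balance gives V_g = (g/f)|∂Z/∂n|:
V_g = 9.81 × 1.78×10⁻⁴ / 5.23×10⁻⁵ = 33.4 m/s

33 m s⁻¹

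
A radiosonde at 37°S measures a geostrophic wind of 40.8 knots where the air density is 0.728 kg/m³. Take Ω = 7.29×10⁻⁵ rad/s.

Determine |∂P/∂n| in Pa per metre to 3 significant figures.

Coriolis parameter at 37°S:
f = 2Ω sin φ = 2 × 7.29×10⁻⁵ × sin 37° = 8.77×10⁻⁵ s⁻¹
Wind speed in SI: 40.8 knots = 21.0 m/s
Geostrophic balance rearranged: |∂P/∂n| = f ρ V_g
|∂P/∂n| = 8.77×10⁻⁵ × 0.728 × 21.0 = 1.34×10⁻³ Pa/m

1.34×10⁻³ Pa/m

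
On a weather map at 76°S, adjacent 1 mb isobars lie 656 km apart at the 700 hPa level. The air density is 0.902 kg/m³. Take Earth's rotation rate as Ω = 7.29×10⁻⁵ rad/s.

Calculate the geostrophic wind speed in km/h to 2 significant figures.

Coriolis parameter at 76°S:
f = 2Ω sin φ = 2 × 7.29×10⁻⁵ × sin 76° = 1.41×10⁻⁴ s⁻¹
Pressure gradient: |∂P/∂n| = 100 Pa / 656000 m = 1.52×10⁻⁴ Pa/m
Geostrophic balance (pressure-gradient force = Coriolis force):
V_g = (1/(fρ)) |∂P/∂n| = 1.52×10⁻⁴ / (1.41×10⁻⁴ × 0.902) = 1.19 m/s
Converting: 1.19 m/s × 3.6 = 4.3 km/h

4.3 km/h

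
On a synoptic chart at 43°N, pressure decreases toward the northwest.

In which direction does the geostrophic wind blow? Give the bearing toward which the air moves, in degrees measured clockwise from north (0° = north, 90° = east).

045°

The pressure-gradient force points toward the northwest (bearing 315°).
Geostrophic balance: in the Northern Hemisphere the Coriolis force deflects motion to the right, so the geostrophic wind blows 90° to the right of the pressure-gradient force (low pressure on the left).
Rotating 315° by 90° clockwise gives 045° — the wind blows toward the northeast.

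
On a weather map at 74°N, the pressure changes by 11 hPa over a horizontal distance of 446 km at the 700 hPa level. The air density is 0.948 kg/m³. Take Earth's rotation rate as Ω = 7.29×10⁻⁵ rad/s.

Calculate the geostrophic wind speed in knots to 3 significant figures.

36.1 knots

Coriolis parameter at 74°N:
f = 2Ω sin φ = 2 × 7.29×10⁻⁵ × sin 74° = 1.40×10⁻⁴ s⁻¹
Pressure gradient: |∂P/∂n| = 1100 Pa / 446000 m = 2.47×10⁻³ Pa/m
Geostrophic balance (pressure-gradient force = Coriolis force):
V_g = (1/(fρ)) |∂P/∂n| = 2.47×10⁻³ / (1.40×10⁻⁴ × 0.948) = 18.6 m/s
Converting: 18.6 m/s × 1.944 = 36.1 knots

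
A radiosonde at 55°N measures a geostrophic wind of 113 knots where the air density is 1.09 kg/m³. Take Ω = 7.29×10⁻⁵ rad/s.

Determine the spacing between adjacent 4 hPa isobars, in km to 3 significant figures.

Coriolis parameter at 55°N:
f = 2Ω sin φ = 2 × 7.29×10⁻⁵ × sin 55° = 1.19×10⁻⁴ s⁻¹
Wind speed in SI: 113 knots = 58.1 m/s
Geostrophic balance rearranged: |∂P/∂n| = f ρ V_g
|∂P/∂n| = 1.19×10⁻⁴ × 1.09 × 58.1 = 7.57×10⁻³ Pa/m
Isobar spacing: Δn = ΔP/|∂P/∂n| = 400 Pa / 7.57×10⁻³ Pa/m = 52856 m ≈ 52.9 km

52.9 km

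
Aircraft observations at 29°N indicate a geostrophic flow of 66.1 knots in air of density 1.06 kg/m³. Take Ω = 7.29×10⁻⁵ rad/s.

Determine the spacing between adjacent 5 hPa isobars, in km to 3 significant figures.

Coriolis parameter at 29°N:
f = 2Ω sin φ = 2 × 7.29×10⁻⁵ × sin 29° = 7.07×10⁻⁵ s⁻¹
Wind speed in SI: 66.1 knots = 34.0 m/s
Geostrophic balance rearranged: |∂P/∂n| = f ρ V_g
|∂P/∂n| = 7.07×10⁻⁵ × 1.06 × 34.0 = 2.55×10⁻³ Pa/m
Isobar spacing: Δn = ΔP/|∂P/∂n| = 500 Pa / 2.55×10⁻³ Pa/m = 196244 m ≈ 196 km

196 km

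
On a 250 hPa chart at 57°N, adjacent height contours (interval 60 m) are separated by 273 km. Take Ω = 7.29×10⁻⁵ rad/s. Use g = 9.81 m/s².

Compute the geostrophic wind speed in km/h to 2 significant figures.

Coriolis parameter at 57°N:
f = 2Ω sin φ = 2 × 7.29×10⁻⁵ × sin 57° = 1.22×10⁻⁴ s⁻¹
Height gradient: |∂Z/∂n| = 60 m / 273000 m = 2.20×10⁻⁴
On a pressure surface, geostrophic balance gives V_g = (g/f)|∂Z/∂n|:
V_g = 9.81 × 2.20×10⁻⁴ / 1.22×10⁻⁴ = 17.6 m/s
Converting: 17.6 m/s × 3.6 = 63 km/h

63 km/h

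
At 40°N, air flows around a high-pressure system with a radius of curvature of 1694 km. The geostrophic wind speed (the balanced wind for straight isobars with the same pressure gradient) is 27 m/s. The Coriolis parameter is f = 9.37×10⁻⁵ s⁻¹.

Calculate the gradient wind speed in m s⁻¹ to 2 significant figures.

Around a high, pressure-gradient force acts outward with centrifugal, so Coriolis balances both:
fV = (1/ρ)|∂P/∂n| + V²/R  →  V² − fR·V + fR·V_g = 0
With fR = 9.37×10⁻⁵ × 1694×10³ m = 159 m/s:
V = [fR − √((fR)² − 4 fR V_g)]/2 = [159 − √(159² − 4×159×27)]/2 = 34.5 m/s
Supergeostrophic (V > V_g = 27 m/s), as expected around a high.

34 m s⁻¹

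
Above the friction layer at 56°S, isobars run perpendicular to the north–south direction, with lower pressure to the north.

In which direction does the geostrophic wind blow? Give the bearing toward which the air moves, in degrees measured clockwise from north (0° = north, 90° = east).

270°

The pressure-gradient force points toward the north (bearing 000°).
Geostrophic balance: in the Southern Hemisphere the Coriolis force deflects motion to the left, so the geostrophic wind blows 90° to the left of the pressure-gradient force (low pressure on the right).
Rotating 000° by 90° counterclockwise gives 270° — the wind blows toward the west.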